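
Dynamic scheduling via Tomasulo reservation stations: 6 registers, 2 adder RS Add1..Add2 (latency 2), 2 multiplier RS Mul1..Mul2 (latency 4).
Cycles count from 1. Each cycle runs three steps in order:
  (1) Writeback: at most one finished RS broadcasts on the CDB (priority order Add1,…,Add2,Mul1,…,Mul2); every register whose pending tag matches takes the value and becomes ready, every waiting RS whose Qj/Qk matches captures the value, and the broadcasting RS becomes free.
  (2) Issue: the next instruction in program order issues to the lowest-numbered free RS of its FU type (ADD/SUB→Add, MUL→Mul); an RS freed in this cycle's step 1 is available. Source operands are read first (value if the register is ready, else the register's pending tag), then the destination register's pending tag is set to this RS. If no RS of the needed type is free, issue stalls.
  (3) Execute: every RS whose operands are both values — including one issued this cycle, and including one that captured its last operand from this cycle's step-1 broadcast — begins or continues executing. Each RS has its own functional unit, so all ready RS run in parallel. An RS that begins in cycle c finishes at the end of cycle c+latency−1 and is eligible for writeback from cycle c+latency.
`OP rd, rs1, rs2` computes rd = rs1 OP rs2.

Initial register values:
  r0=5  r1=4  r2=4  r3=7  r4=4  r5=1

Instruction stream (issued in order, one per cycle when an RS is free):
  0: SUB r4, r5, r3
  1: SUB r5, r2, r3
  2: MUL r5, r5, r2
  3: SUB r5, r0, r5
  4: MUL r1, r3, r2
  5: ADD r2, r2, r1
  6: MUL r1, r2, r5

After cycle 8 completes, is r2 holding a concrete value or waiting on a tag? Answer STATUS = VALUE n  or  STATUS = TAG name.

  c1: issue SUB r4<-Add1  regs: r0:5,r1:4,r2:4,r3:7,r4:Add1,r5:1
  c2: issue SUB r5<-Add2  regs: r0:5,r1:4,r2:4,r3:7,r4:Add1,r5:Add2
  c3: CDB Add1=-6; issue MUL r5<-Mul1  regs: r0:5,r1:4,r2:4,r3:7,r4:-6,r5:Mul1
  c4: CDB Add2=-3; issue SUB r5<-Add1  regs: r0:5,r1:4,r2:4,r3:7,r4:-6,r5:Add1
  c5: issue MUL r1<-Mul2  regs: r0:5,r1:Mul2,r2:4,r3:7,r4:-6,r5:Add1
  c6: issue ADD r2<-Add2  regs: r0:5,r1:Mul2,r2:Add2,r3:7,r4:-6,r5:Add1
  c7: stall  regs: r0:5,r1:Mul2,r2:Add2,r3:7,r4:-6,r5:Add1
  c8: CDB Mul1=-12; issue MUL r1<-Mul1  regs: r0:5,r1:Mul1,r2:Add2,r3:7,r4:-6,r5:Add1

STATUS = TAG Add2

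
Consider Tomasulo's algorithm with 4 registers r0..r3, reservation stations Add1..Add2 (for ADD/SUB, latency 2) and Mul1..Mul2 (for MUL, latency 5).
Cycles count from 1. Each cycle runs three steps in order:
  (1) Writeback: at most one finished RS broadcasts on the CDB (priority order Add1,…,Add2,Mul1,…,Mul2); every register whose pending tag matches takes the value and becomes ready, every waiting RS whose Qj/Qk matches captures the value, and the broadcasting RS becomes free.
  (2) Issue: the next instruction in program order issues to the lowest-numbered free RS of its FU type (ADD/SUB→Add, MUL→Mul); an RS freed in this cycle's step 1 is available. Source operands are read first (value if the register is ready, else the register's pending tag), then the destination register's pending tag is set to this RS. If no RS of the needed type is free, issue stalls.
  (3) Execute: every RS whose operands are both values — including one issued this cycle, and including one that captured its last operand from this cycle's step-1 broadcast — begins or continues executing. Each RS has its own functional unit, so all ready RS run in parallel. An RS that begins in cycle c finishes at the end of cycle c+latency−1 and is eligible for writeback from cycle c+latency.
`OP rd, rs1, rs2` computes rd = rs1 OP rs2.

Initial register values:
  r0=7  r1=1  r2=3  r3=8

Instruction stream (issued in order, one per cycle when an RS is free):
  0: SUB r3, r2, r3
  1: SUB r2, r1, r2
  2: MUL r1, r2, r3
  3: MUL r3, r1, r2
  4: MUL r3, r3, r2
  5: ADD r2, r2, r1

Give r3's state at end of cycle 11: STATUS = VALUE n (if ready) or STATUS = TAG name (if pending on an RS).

cycle 1: issue SUB r3<-Add1 // r0:7,r1:1,r2:3,r3:Add1
cycle 2: issue SUB r2<-Add2 // r0:7,r1:1,r2:Add2,r3:Add1
cycle 3: CDB Add1=-5; issue MUL r1<-Mul1 // r0:7,r1:Mul1,r2:Add2,r3:-5
cycle 4: CDB Add2=-2; issue MUL r3<-Mul2 // r0:7,r1:Mul1,r2:-2,r3:Mul2
cycle 5: stall // r0:7,r1:Mul1,r2:-2,r3:Mul2
cycle 6: stall // r0:7,r1:Mul1,r2:-2,r3:Mul2
cycle 7: stall // r0:7,r1:Mul1,r2:-2,r3:Mul2
cycle 8: stall // r0:7,r1:Mul1,r2:-2,r3:Mul2
cycle 9: CDB Mul1=10; issue MUL r3<-Mul1 // r0:7,r1:10,r2:-2,r3:Mul1
cycle 10: issue ADD r2<-Add1 // r0:7,r1:10,r2:Add1,r3:Mul1
cycle 11: - // r0:7,r1:10,r2:Add1,r3:Mul1

STATUS = TAG Mul1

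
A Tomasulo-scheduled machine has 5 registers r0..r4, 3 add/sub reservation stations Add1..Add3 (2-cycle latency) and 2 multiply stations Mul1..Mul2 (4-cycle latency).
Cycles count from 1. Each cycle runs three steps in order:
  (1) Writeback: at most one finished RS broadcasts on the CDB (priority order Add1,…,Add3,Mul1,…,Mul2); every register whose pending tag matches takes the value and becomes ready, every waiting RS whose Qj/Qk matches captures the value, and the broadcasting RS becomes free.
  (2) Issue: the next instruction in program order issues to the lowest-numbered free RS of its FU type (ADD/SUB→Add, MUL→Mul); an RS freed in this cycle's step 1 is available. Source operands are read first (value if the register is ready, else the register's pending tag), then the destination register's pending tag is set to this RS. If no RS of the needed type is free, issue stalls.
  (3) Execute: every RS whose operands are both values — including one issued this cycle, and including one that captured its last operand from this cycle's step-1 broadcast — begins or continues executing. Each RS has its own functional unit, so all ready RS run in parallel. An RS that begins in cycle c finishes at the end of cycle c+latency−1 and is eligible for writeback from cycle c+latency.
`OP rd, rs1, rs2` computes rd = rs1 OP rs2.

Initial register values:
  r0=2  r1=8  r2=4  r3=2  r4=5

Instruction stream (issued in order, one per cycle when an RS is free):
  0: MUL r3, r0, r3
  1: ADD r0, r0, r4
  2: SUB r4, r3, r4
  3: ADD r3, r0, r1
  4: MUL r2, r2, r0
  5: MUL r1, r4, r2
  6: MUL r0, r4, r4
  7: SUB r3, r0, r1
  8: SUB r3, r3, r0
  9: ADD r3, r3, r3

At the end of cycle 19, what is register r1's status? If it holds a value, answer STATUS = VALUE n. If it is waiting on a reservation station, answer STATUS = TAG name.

STATUS = VALUE -28

cycle 1: issue MUL r3<-Mul1 // r0:2,r1:8,r2:4,r3:Mul1,r4:5
cycle 2: issue ADD r0<-Add1 // r0:Add1,r1:8,r2:4,r3:Mul1,r4:5
cycle 3: issue SUB r4<-Add2 // r0:Add1,r1:8,r2:4,r3:Mul1,r4:Add2
cycle 4: CDB Add1=7; issue ADD r3<-Add1 // r0:7,r1:8,r2:4,r3:Add1,r4:Add2
cycle 5: CDB Mul1=4; issue MUL r2<-Mul1 // r0:7,r1:8,r2:Mul1,r3:Add1,r4:Add2
cycle 6: CDB Add1=15; issue MUL r1<-Mul2 // r0:7,r1:Mul2,r2:Mul1,r3:15,r4:Add2
cycle 7: CDB Add2=-1; stall // r0:7,r1:Mul2,r2:Mul1,r3:15,r4:-1
cycle 8: stall // r0:7,r1:Mul2,r2:Mul1,r3:15,r4:-1
cycle 9: CDB Mul1=28; issue MUL r0<-Mul1 // r0:Mul1,r1:Mul2,r2:28,r3:15,r4:-1
cycle 10: issue SUB r3<-Add1 // r0:Mul1,r1:Mul2,r2:28,r3:Add1,r4:-1
cycle 11: issue SUB r3<-Add2 // r0:Mul1,r1:Mul2,r2:28,r3:Add2,r4:-1
cycle 12: issue ADD r3<-Add3 // r0:Mul1,r1:Mul2,r2:28,r3:Add3,r4:-1
cycle 13: CDB Mul1=1 // r0:1,r1:Mul2,r2:28,r3:Add3,r4:-1
cycle 14: CDB Mul2=-28 // r0:1,r1:-28,r2:28,r3:Add3,r4:-1
cycle 15: - // r0:1,r1:-28,r2:28,r3:Add3,r4:-1
cycle 16: CDB Add1=29 // r0:1,r1:-28,r2:28,r3:Add3,r4:-1
cycle 17: - // r0:1,r1:-28,r2:28,r3:Add3,r4:-1
cycle 18: CDB Add2=28 // r0:1,r1:-28,r2:28,r3:Add3,r4:-1
cycle 19: - // r0:1,r1:-28,r2:28,r3:Add3,r4:-1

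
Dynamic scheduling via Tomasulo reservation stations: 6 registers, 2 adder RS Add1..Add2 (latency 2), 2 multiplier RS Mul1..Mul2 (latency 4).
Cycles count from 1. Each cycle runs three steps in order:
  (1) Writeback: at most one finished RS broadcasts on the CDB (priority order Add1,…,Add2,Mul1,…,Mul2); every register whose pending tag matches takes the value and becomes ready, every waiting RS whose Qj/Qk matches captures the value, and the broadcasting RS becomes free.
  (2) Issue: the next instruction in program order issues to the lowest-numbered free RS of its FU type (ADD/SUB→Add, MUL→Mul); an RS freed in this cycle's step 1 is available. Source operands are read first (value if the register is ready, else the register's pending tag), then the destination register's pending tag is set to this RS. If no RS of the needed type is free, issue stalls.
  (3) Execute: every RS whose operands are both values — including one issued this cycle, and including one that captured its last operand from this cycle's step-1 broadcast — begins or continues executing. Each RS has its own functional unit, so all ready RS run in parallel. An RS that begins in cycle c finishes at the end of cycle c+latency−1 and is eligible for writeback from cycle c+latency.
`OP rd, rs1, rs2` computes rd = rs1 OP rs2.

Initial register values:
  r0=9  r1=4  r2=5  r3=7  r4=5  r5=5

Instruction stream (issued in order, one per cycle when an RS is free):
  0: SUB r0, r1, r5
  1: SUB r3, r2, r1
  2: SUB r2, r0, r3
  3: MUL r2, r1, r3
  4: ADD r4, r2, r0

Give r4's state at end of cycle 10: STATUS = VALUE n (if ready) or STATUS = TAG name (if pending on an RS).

STATUS = VALUE 3

cycle 1: issue SUB r0<-Add1 // r0:Add1,r1:4,r2:5,r3:7,r4:5,r5:5
cycle 2: issue SUB r3<-Add2 // r0:Add1,r1:4,r2:5,r3:Add2,r4:5,r5:5
cycle 3: CDB Add1=-1; issue SUB r2<-Add1 // r0:-1,r1:4,r2:Add1,r3:Add2,r4:5,r5:5
cycle 4: CDB Add2=1; issue MUL r2<-Mul1 // r0:-1,r1:4,r2:Mul1,r3:1,r4:5,r5:5
cycle 5: issue ADD r4<-Add2 // r0:-1,r1:4,r2:Mul1,r3:1,r4:Add2,r5:5
cycle 6: CDB Add1=-2 // r0:-1,r1:4,r2:Mul1,r3:1,r4:Add2,r5:5
cycle 7: - // r0:-1,r1:4,r2:Mul1,r3:1,r4:Add2,r5:5
cycle 8: CDB Mul1=4 // r0:-1,r1:4,r2:4,r3:1,r4:Add2,r5:5
cycle 9: - // r0:-1,r1:4,r2:4,r3:1,r4:Add2,r5:5
cycle 10: CDB Add2=3 // r0:-1,r1:4,r2:4,r3:1,r4:3,r5:5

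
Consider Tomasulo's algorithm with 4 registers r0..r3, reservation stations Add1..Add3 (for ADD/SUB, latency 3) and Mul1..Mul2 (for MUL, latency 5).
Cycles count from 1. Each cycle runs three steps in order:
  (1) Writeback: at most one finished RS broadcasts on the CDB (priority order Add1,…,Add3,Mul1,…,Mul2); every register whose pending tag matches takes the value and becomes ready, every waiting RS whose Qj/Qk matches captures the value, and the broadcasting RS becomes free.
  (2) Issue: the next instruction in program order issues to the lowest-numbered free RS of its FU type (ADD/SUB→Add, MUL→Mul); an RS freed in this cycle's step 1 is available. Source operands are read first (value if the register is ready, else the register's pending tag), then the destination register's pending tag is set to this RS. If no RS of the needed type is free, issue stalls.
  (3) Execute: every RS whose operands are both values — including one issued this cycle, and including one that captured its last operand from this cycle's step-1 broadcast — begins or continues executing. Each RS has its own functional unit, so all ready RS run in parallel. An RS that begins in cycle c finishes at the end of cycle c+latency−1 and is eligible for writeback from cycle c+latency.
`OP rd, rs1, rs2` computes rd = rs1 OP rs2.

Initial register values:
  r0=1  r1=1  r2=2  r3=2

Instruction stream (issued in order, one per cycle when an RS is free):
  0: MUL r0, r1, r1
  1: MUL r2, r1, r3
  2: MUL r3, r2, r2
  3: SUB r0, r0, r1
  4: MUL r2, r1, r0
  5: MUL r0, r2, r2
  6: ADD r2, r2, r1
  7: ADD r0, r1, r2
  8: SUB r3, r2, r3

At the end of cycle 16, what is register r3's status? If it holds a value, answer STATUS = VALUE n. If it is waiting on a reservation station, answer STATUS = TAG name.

STATUS = TAG Add3

c1: issue MUL r0<-Mul1 | r0:Mul1,r1:1,r2:2,r3:2
c2: issue MUL r2<-Mul2 | r0:Mul1,r1:1,r2:Mul2,r3:2
c3: stall | r0:Mul1,r1:1,r2:Mul2,r3:2
c4: stall | r0:Mul1,r1:1,r2:Mul2,r3:2
c5: stall | r0:Mul1,r1:1,r2:Mul2,r3:2
c6: CDB Mul1=1; issue MUL r3<-Mul1 | r0:1,r1:1,r2:Mul2,r3:Mul1
c7: CDB Mul2=2; issue SUB r0<-Add1 | r0:Add1,r1:1,r2:2,r3:Mul1
c8: issue MUL r2<-Mul2 | r0:Add1,r1:1,r2:Mul2,r3:Mul1
c9: stall | r0:Add1,r1:1,r2:Mul2,r3:Mul1
c10: CDB Add1=0; stall | r0:0,r1:1,r2:Mul2,r3:Mul1
c11: stall | r0:0,r1:1,r2:Mul2,r3:Mul1
c12: CDB Mul1=4; issue MUL r0<-Mul1 | r0:Mul1,r1:1,r2:Mul2,r3:4
c13: issue ADD r2<-Add1 | r0:Mul1,r1:1,r2:Add1,r3:4
c14: issue ADD r0<-Add2 | r0:Add2,r1:1,r2:Add1,r3:4
c15: CDB Mul2=0; issue SUB r3<-Add3 | r0:Add2,r1:1,r2:Add1,r3:Add3
c16: - | r0:Add2,r1:1,r2:Add1,r3:Add3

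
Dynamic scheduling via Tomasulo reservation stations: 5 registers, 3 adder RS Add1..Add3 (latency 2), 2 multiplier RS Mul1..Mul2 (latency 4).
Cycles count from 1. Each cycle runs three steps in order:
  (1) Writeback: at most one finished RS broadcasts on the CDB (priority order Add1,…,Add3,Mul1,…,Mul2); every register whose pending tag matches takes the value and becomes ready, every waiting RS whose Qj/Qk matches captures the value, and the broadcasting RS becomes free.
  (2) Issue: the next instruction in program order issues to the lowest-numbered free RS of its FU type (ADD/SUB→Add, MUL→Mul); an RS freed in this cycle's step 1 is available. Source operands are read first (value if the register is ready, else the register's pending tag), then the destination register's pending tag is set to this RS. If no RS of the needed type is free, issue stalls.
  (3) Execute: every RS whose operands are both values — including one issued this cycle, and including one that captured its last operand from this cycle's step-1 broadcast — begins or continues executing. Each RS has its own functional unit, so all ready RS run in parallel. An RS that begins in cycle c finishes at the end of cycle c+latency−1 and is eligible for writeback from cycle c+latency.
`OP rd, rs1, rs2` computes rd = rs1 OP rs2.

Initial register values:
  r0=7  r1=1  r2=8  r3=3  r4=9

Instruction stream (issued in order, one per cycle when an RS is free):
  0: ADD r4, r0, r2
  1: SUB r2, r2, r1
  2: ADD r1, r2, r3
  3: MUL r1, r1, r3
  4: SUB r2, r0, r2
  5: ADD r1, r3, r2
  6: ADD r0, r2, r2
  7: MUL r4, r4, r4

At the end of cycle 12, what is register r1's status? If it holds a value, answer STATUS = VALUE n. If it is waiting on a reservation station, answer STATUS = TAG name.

STATUS = VALUE 3

cycle 1: issue ADD r4<-Add1 // r0:7,r1:1,r2:8,r3:3,r4:Add1
cycle 2: issue SUB r2<-Add2 // r0:7,r1:1,r2:Add2,r3:3,r4:Add1
cycle 3: CDB Add1=15; issue ADD r1<-Add1 // r0:7,r1:Add1,r2:Add2,r3:3,r4:15
cycle 4: CDB Add2=7; issue MUL r1<-Mul1 // r0:7,r1:Mul1,r2:7,r3:3,r4:15
cycle 5: issue SUB r2<-Add2 // r0:7,r1:Mul1,r2:Add2,r3:3,r4:15
cycle 6: CDB Add1=10; issue ADD r1<-Add1 // r0:7,r1:Add1,r2:Add2,r3:3,r4:15
cycle 7: CDB Add2=0; issue ADD r0<-Add2 // r0:Add2,r1:Add1,r2:0,r3:3,r4:15
cycle 8: issue MUL r4<-Mul2 // r0:Add2,r1:Add1,r2:0,r3:3,r4:Mul2
cycle 9: CDB Add1=3 // r0:Add2,r1:3,r2:0,r3:3,r4:Mul2
cycle 10: CDB Add2=0 // r0:0,r1:3,r2:0,r3:3,r4:Mul2
cycle 11: CDB Mul1=30 // r0:0,r1:3,r2:0,r3:3,r4:Mul2
cycle 12: CDB Mul2=225 // r0:0,r1:3,r2:0,r3:3,r4:225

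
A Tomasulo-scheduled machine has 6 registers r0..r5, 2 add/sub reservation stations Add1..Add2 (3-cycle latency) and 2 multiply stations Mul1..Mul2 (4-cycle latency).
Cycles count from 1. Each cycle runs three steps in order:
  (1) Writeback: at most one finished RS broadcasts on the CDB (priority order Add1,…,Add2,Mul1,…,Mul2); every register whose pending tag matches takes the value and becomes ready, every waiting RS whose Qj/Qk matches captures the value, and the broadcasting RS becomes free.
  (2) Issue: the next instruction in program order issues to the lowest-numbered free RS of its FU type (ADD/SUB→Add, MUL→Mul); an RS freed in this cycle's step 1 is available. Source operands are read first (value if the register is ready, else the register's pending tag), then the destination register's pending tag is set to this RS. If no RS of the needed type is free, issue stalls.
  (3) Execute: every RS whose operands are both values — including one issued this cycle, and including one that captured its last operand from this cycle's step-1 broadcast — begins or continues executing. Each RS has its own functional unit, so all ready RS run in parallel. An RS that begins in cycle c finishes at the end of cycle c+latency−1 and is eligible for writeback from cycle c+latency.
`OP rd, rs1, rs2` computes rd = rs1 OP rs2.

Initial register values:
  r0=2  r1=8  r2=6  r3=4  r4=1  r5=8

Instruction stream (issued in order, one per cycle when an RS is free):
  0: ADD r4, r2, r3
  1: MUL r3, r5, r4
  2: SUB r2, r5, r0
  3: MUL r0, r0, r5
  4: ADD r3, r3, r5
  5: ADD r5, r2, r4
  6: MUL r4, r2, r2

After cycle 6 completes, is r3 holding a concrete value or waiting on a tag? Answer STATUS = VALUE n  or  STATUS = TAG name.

STATUS = TAG Add1

c1: issue ADD r4<-Add1 | r0:2,r1:8,r2:6,r3:4,r4:Add1,r5:8
c2: issue MUL r3<-Mul1 | r0:2,r1:8,r2:6,r3:Mul1,r4:Add1,r5:8
c3: issue SUB r2<-Add2 | r0:2,r1:8,r2:Add2,r3:Mul1,r4:Add1,r5:8
c4: CDB Add1=10; issue MUL r0<-Mul2 | r0:Mul2,r1:8,r2:Add2,r3:Mul1,r4:10,r5:8
c5: issue ADD r3<-Add1 | r0:Mul2,r1:8,r2:Add2,r3:Add1,r4:10,r5:8
c6: CDB Add2=6; issue ADD r5<-Add2 | r0:Mul2,r1:8,r2:6,r3:Add1,r4:10,r5:Add2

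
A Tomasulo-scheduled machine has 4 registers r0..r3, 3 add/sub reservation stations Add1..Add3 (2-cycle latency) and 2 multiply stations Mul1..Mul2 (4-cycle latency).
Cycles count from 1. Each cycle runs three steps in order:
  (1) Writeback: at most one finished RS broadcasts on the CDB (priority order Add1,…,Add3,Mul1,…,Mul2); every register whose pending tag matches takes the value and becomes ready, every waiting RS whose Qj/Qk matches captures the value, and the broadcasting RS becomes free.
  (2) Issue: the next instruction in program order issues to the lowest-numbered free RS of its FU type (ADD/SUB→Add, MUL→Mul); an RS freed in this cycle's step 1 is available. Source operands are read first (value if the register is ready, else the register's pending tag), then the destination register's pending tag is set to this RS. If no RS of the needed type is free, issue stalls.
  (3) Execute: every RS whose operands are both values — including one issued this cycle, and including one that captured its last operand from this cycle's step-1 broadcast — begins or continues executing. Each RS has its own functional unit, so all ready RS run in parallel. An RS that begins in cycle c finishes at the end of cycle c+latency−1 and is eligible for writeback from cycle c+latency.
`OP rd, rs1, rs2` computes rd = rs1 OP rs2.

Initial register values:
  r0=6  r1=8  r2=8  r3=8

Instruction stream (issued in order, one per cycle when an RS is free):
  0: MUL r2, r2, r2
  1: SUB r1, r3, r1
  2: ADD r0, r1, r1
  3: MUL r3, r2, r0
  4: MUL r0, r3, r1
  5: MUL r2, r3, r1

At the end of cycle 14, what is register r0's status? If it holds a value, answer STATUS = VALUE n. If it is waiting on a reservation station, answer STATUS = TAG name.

  c1: issue MUL r2<-Mul1  regs: r0:6,r1:8,r2:Mul1,r3:8
  c2: issue SUB r1<-Add1  regs: r0:6,r1:Add1,r2:Mul1,r3:8
  c3: issue ADD r0<-Add2  regs: r0:Add2,r1:Add1,r2:Mul1,r3:8
  c4: CDB Add1=0; issue MUL r3<-Mul2  regs: r0:Add2,r1:0,r2:Mul1,r3:Mul2
  c5: CDB Mul1=64; issue MUL r0<-Mul1  regs: r0:Mul1,r1:0,r2:64,r3:Mul2
  c6: CDB Add2=0; stall  regs: r0:Mul1,r1:0,r2:64,r3:Mul2
  c7: stall  regs: r0:Mul1,r1:0,r2:64,r3:Mul2
  c8: stall  regs: r0:Mul1,r1:0,r2:64,r3:Mul2
  c9: stall  regs: r0:Mul1,r1:0,r2:64,r3:Mul2
  c10: CDB Mul2=0; issue MUL r2<-Mul2  regs: r0:Mul1,r1:0,r2:Mul2,r3:0
  c11: -  regs: r0:Mul1,r1:0,r2:Mul2,r3:0
  c12: -  regs: r0:Mul1,r1:0,r2:Mul2,r3:0
  c13: -  regs: r0:Mul1,r1:0,r2:Mul2,r3:0
  c14: CDB Mul1=0  regs: r0:0,r1:0,r2:Mul2,r3:0

STATUS = VALUE 0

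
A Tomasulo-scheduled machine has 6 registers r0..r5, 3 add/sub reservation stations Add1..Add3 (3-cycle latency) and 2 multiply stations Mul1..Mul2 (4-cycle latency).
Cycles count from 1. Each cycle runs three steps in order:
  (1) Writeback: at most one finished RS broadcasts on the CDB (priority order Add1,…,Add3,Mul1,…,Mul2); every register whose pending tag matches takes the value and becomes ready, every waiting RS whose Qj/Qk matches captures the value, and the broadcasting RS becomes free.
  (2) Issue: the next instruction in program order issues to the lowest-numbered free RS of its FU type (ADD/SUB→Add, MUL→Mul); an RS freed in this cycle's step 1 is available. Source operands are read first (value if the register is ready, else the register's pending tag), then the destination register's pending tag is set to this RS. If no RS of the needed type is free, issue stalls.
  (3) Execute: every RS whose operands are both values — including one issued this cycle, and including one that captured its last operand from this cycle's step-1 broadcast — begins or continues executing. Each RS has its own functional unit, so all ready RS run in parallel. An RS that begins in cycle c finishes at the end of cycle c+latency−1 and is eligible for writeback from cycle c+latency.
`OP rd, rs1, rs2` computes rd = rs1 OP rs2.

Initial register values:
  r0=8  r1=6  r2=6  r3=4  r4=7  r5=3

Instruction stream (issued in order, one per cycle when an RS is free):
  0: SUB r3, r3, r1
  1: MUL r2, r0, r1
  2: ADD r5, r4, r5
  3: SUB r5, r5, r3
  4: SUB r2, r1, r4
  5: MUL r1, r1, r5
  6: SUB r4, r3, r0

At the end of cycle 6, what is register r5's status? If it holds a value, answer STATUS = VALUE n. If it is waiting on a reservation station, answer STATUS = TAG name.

STATUS = TAG Add1

c1: issue SUB r3<-Add1 | r0:8,r1:6,r2:6,r3:Add1,r4:7,r5:3
c2: issue MUL r2<-Mul1 | r0:8,r1:6,r2:Mul1,r3:Add1,r4:7,r5:3
c3: issue ADD r5<-Add2 | r0:8,r1:6,r2:Mul1,r3:Add1,r4:7,r5:Add2
c4: CDB Add1=-2; issue SUB r5<-Add1 | r0:8,r1:6,r2:Mul1,r3:-2,r4:7,r5:Add1
c5: issue SUB r2<-Add3 | r0:8,r1:6,r2:Add3,r3:-2,r4:7,r5:Add1
c6: CDB Add2=10; issue MUL r1<-Mul2 | r0:8,r1:Mul2,r2:Add3,r3:-2,r4:7,r5:Add1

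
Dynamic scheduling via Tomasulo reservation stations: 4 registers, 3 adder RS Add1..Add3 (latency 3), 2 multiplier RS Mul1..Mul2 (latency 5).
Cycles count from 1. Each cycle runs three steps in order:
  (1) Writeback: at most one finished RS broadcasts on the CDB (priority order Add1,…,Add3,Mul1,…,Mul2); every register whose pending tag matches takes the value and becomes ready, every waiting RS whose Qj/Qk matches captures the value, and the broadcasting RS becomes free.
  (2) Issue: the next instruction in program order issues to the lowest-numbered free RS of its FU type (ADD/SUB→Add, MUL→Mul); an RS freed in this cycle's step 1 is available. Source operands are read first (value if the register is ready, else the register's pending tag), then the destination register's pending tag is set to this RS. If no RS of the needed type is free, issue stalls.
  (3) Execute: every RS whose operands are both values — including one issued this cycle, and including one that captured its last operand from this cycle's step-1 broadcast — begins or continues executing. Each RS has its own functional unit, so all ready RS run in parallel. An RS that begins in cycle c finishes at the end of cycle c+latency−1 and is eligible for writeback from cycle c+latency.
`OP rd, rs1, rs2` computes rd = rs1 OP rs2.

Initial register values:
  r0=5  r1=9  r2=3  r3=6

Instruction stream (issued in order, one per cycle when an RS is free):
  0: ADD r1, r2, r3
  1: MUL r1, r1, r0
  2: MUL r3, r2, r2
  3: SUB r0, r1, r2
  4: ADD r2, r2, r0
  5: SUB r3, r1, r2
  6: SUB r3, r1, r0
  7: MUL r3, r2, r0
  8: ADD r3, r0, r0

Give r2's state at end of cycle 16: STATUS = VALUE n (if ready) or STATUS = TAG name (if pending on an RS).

STATUS = VALUE 45

cycle 1: issue ADD r1<-Add1 // r0:5,r1:Add1,r2:3,r3:6
cycle 2: issue MUL r1<-Mul1 // r0:5,r1:Mul1,r2:3,r3:6
cycle 3: issue MUL r3<-Mul2 // r0:5,r1:Mul1,r2:3,r3:Mul2
cycle 4: CDB Add1=9; issue SUB r0<-Add1 // r0:Add1,r1:Mul1,r2:3,r3:Mul2
cycle 5: issue ADD r2<-Add2 // r0:Add1,r1:Mul1,r2:Add2,r3:Mul2
cycle 6: issue SUB r3<-Add3 // r0:Add1,r1:Mul1,r2:Add2,r3:Add3
cycle 7: stall // r0:Add1,r1:Mul1,r2:Add2,r3:Add3
cycle 8: CDB Mul2=9; stall // r0:Add1,r1:Mul1,r2:Add2,r3:Add3
cycle 9: CDB Mul1=45; stall // r0:Add1,r1:45,r2:Add2,r3:Add3
cycle 10: stall // r0:Add1,r1:45,r2:Add2,r3:Add3
cycle 11: stall // r0:Add1,r1:45,r2:Add2,r3:Add3
cycle 12: CDB Add1=42; issue SUB r3<-Add1 // r0:42,r1:45,r2:Add2,r3:Add1
cycle 13: issue MUL r3<-Mul1 // r0:42,r1:45,r2:Add2,r3:Mul1
cycle 14: stall // r0:42,r1:45,r2:Add2,r3:Mul1
cycle 15: CDB Add1=3; issue ADD r3<-Add1 // r0:42,r1:45,r2:Add2,r3:Add1
cycle 16: CDB Add2=45 // r0:42,r1:45,r2:45,r3:Add1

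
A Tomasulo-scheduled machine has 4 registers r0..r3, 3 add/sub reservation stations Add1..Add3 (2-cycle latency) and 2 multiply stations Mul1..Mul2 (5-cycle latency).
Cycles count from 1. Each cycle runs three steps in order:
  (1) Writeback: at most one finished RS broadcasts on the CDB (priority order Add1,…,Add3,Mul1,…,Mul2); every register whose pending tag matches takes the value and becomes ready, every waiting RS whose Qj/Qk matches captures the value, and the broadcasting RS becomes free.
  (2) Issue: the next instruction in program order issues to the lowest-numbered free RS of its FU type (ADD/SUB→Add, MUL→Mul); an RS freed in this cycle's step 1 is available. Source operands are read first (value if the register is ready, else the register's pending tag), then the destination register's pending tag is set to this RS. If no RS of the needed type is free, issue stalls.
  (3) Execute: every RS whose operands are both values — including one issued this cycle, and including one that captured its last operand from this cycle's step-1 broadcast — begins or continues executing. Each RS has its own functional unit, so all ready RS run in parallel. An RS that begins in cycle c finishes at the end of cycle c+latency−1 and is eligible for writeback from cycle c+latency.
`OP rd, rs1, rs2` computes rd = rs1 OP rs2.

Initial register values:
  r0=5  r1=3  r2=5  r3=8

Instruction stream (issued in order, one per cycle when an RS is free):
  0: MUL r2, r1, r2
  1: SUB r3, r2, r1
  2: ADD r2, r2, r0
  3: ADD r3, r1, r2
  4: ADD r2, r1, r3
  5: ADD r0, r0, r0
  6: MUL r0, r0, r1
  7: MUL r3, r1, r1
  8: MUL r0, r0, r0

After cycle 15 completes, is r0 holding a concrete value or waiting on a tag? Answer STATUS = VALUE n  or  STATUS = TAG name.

c1: issue MUL r2<-Mul1 | r0:5,r1:3,r2:Mul1,r3:8
c2: issue SUB r3<-Add1 | r0:5,r1:3,r2:Mul1,r3:Add1
c3: issue ADD r2<-Add2 | r0:5,r1:3,r2:Add2,r3:Add1
c4: issue ADD r3<-Add3 | r0:5,r1:3,r2:Add2,r3:Add3
c5: stall | r0:5,r1:3,r2:Add2,r3:Add3
c6: CDB Mul1=15; stall | r0:5,r1:3,r2:Add2,r3:Add3
c7: stall | r0:5,r1:3,r2:Add2,r3:Add3
c8: CDB Add1=12; issue ADD r2<-Add1 | r0:5,r1:3,r2:Add1,r3:Add3
c9: CDB Add2=20; issue ADD r0<-Add2 | r0:Add2,r1:3,r2:Add1,r3:Add3
c10: issue MUL r0<-Mul1 | r0:Mul1,r1:3,r2:Add1,r3:Add3
c11: CDB Add2=10; issue MUL r3<-Mul2 | r0:Mul1,r1:3,r2:Add1,r3:Mul2
c12: CDB Add3=23; stall | r0:Mul1,r1:3,r2:Add1,r3:Mul2
c13: stall | r0:Mul1,r1:3,r2:Add1,r3:Mul2
c14: CDB Add1=26; stall | r0:Mul1,r1:3,r2:26,r3:Mul2
c15: stall | r0:Mul1,r1:3,r2:26,r3:Mul2

STATUS = TAG Mul1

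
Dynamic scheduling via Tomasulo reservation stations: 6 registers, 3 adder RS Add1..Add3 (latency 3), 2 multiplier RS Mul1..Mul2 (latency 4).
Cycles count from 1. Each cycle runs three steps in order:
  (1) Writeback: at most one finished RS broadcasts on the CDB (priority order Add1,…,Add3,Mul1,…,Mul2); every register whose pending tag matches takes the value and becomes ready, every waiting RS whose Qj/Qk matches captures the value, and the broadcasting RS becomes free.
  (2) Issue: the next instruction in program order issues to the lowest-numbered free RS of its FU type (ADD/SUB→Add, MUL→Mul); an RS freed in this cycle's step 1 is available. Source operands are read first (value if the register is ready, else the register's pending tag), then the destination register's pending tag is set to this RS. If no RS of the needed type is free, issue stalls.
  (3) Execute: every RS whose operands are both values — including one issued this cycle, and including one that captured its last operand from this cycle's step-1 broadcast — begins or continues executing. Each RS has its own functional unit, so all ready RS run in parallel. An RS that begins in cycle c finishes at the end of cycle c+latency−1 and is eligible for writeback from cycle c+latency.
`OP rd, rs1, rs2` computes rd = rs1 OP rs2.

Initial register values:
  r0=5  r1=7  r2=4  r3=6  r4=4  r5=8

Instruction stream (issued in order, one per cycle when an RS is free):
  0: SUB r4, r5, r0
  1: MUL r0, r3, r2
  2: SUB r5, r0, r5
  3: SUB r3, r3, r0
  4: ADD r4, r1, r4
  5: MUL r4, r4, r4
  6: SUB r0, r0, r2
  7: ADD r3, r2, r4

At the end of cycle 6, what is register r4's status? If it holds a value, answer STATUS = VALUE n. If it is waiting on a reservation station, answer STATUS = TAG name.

STATUS = TAG Mul1

  c1: issue SUB r4<-Add1  regs: r0:5,r1:7,r2:4,r3:6,r4:Add1,r5:8
  c2: issue MUL r0<-Mul1  regs: r0:Mul1,r1:7,r2:4,r3:6,r4:Add1,r5:8
  c3: issue SUB r5<-Add2  regs: r0:Mul1,r1:7,r2:4,r3:6,r4:Add1,r5:Add2
  c4: CDB Add1=3; issue SUB r3<-Add1  regs: r0:Mul1,r1:7,r2:4,r3:Add1,r4:3,r5:Add2
  c5: issue ADD r4<-Add3  regs: r0:Mul1,r1:7,r2:4,r3:Add1,r4:Add3,r5:Add2
  c6: CDB Mul1=24; issue MUL r4<-Mul1  regs: r0:24,r1:7,r2:4,r3:Add1,r4:Mul1,r5:Add2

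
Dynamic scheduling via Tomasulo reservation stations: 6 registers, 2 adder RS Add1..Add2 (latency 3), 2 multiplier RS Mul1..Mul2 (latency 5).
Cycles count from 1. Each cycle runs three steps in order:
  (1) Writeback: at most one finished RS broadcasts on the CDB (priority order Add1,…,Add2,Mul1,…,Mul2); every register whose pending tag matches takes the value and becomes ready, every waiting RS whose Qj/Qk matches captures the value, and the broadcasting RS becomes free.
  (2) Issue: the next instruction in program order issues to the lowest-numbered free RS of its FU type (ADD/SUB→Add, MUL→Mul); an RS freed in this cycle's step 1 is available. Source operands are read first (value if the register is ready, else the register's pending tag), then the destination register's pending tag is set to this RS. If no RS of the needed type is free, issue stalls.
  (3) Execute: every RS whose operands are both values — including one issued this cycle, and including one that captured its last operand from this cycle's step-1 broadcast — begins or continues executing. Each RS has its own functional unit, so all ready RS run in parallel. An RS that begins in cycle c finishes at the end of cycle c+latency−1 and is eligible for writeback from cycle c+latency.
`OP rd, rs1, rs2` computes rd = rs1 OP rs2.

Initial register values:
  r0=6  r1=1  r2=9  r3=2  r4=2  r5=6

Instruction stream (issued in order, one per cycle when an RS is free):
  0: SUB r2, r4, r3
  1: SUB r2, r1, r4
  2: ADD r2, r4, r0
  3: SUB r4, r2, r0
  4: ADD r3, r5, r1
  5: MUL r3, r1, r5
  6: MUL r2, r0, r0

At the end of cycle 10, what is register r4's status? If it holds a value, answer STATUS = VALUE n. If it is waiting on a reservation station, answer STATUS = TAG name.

STATUS = TAG Add2

c1: issue SUB r2<-Add1 | r0:6,r1:1,r2:Add1,r3:2,r4:2,r5:6
c2: issue SUB r2<-Add2 | r0:6,r1:1,r2:Add2,r3:2,r4:2,r5:6
c3: stall | r0:6,r1:1,r2:Add2,r3:2,r4:2,r5:6
c4: CDB Add1=0; issue ADD r2<-Add1 | r0:6,r1:1,r2:Add1,r3:2,r4:2,r5:6
c5: CDB Add2=-1; issue SUB r4<-Add2 | r0:6,r1:1,r2:Add1,r3:2,r4:Add2,r5:6
c6: stall | r0:6,r1:1,r2:Add1,r3:2,r4:Add2,r5:6
c7: CDB Add1=8; issue ADD r3<-Add1 | r0:6,r1:1,r2:8,r3:Add1,r4:Add2,r5:6
c8: issue MUL r3<-Mul1 | r0:6,r1:1,r2:8,r3:Mul1,r4:Add2,r5:6
c9: issue MUL r2<-Mul2 | r0:6,r1:1,r2:Mul2,r3:Mul1,r4:Add2,r5:6
c10: CDB Add1=7 | r0:6,r1:1,r2:Mul2,r3:Mul1,r4:Add2,r5:6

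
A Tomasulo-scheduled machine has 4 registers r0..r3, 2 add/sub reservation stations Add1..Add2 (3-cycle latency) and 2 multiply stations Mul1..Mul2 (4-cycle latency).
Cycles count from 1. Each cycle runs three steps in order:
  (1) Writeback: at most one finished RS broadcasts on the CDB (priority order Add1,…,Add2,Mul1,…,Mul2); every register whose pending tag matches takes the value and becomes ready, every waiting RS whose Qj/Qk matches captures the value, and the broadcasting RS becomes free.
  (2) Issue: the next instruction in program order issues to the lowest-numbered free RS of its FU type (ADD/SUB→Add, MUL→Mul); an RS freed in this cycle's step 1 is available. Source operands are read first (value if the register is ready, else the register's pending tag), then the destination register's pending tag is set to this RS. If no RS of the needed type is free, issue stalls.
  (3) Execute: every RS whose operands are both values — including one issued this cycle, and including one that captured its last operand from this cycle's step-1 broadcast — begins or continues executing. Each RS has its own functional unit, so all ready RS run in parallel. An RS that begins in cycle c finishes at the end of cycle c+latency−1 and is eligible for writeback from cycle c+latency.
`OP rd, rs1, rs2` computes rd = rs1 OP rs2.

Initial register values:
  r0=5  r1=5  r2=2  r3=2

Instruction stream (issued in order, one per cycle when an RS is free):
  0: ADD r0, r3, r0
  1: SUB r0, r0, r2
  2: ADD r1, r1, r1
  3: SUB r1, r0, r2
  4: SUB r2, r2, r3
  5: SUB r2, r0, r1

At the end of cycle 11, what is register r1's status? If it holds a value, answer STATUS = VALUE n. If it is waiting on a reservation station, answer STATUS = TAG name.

c1: issue ADD r0<-Add1 | r0:Add1,r1:5,r2:2,r3:2
c2: issue SUB r0<-Add2 | r0:Add2,r1:5,r2:2,r3:2
c3: stall | r0:Add2,r1:5,r2:2,r3:2
c4: CDB Add1=7; issue ADD r1<-Add1 | r0:Add2,r1:Add1,r2:2,r3:2
c5: stall | r0:Add2,r1:Add1,r2:2,r3:2
c6: stall | r0:Add2,r1:Add1,r2:2,r3:2
c7: CDB Add1=10; issue SUB r1<-Add1 | r0:Add2,r1:Add1,r2:2,r3:2
c8: CDB Add2=5; issue SUB r2<-Add2 | r0:5,r1:Add1,r2:Add2,r3:2
c9: stall | r0:5,r1:Add1,r2:Add2,r3:2
c10: stall | r0:5,r1:Add1,r2:Add2,r3:2
c11: CDB Add1=3; issue SUB r2<-Add1 | r0:5,r1:3,r2:Add1,r3:2

STATUS = VALUE 3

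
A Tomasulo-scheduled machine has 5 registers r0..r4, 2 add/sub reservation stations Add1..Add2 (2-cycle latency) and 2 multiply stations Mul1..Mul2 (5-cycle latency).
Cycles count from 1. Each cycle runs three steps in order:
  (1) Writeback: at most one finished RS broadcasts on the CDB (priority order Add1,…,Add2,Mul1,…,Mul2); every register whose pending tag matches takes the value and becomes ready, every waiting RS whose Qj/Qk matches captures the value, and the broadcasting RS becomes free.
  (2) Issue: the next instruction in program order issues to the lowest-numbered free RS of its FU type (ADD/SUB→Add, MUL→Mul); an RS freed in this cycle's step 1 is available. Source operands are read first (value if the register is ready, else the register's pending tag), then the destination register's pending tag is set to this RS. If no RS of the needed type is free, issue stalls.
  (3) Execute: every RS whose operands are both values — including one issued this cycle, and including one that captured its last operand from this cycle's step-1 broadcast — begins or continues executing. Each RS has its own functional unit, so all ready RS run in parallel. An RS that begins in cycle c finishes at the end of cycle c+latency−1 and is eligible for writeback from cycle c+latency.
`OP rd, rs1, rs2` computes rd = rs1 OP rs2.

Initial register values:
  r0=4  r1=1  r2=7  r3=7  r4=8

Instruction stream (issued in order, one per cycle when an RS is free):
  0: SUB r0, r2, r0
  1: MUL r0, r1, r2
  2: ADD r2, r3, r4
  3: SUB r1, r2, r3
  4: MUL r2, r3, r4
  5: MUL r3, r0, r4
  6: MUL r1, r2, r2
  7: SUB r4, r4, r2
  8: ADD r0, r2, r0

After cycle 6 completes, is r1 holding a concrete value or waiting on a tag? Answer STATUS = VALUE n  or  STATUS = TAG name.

STATUS = TAG Add2

  c1: issue SUB r0<-Add1  regs: r0:Add1,r1:1,r2:7,r3:7,r4:8
  c2: issue MUL r0<-Mul1  regs: r0:Mul1,r1:1,r2:7,r3:7,r4:8
  c3: CDB Add1=3; issue ADD r2<-Add1  regs: r0:Mul1,r1:1,r2:Add1,r3:7,r4:8
  c4: issue SUB r1<-Add2  regs: r0:Mul1,r1:Add2,r2:Add1,r3:7,r4:8
  c5: CDB Add1=15; issue MUL r2<-Mul2  regs: r0:Mul1,r1:Add2,r2:Mul2,r3:7,r4:8
  c6: stall  regs: r0:Mul1,r1:Add2,r2:Mul2,r3:7,r4:8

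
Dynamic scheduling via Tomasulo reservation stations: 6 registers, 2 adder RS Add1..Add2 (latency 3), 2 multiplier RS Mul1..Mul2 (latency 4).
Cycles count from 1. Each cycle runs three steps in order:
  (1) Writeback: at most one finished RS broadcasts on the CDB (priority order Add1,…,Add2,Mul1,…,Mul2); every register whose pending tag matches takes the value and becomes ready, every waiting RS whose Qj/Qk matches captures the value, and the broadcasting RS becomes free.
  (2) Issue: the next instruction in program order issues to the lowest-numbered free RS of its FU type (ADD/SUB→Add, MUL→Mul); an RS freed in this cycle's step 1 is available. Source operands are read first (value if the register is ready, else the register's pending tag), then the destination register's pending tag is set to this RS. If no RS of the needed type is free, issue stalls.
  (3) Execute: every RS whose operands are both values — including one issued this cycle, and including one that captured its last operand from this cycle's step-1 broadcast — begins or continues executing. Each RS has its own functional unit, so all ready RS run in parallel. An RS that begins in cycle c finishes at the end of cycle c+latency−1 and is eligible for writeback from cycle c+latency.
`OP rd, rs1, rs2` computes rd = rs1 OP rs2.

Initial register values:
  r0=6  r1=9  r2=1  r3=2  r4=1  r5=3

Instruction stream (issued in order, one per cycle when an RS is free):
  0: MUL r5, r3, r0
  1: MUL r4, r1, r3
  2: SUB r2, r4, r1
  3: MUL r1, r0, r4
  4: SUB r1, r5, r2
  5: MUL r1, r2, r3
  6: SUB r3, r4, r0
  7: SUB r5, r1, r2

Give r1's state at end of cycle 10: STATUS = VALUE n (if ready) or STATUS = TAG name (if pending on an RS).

cycle 1: issue MUL r5<-Mul1 // r0:6,r1:9,r2:1,r3:2,r4:1,r5:Mul1
cycle 2: issue MUL r4<-Mul2 // r0:6,r1:9,r2:1,r3:2,r4:Mul2,r5:Mul1
cycle 3: issue SUB r2<-Add1 // r0:6,r1:9,r2:Add1,r3:2,r4:Mul2,r5:Mul1
cycle 4: stall // r0:6,r1:9,r2:Add1,r3:2,r4:Mul2,r5:Mul1
cycle 5: CDB Mul1=12; issue MUL r1<-Mul1 // r0:6,r1:Mul1,r2:Add1,r3:2,r4:Mul2,r5:12
cycle 6: CDB Mul2=18; issue SUB r1<-Add2 // r0:6,r1:Add2,r2:Add1,r3:2,r4:18,r5:12
cycle 7: issue MUL r1<-Mul2 // r0:6,r1:Mul2,r2:Add1,r3:2,r4:18,r5:12
cycle 8: stall // r0:6,r1:Mul2,r2:Add1,r3:2,r4:18,r5:12
cycle 9: CDB Add1=9; issue SUB r3<-Add1 // r0:6,r1:Mul2,r2:9,r3:Add1,r4:18,r5:12
cycle 10: CDB Mul1=108; stall // r0:6,r1:Mul2,r2:9,r3:Add1,r4:18,r5:12

STATUS = TAG Mul2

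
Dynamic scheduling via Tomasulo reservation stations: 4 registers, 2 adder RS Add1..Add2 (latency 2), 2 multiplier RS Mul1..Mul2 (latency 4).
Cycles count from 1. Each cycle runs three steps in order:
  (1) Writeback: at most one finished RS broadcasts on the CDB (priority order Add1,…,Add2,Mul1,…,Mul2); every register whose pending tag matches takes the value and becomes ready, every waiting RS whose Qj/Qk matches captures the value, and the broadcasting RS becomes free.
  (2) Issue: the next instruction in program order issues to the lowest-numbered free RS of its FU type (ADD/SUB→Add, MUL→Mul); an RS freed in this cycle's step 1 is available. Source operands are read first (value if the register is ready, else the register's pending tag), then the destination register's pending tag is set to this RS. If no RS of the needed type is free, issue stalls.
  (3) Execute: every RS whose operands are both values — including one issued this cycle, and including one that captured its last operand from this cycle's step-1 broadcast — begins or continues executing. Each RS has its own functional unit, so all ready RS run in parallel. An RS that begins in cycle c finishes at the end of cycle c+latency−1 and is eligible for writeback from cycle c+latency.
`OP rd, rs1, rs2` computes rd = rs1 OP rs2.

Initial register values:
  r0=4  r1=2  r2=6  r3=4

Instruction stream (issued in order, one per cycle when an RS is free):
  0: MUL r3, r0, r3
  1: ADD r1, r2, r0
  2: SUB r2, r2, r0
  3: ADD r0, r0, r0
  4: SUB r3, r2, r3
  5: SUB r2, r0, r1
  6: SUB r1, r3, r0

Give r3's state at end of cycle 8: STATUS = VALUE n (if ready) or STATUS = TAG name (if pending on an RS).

c1: issue MUL r3<-Mul1 | r0:4,r1:2,r2:6,r3:Mul1
c2: issue ADD r1<-Add1 | r0:4,r1:Add1,r2:6,r3:Mul1
c3: issue SUB r2<-Add2 | r0:4,r1:Add1,r2:Add2,r3:Mul1
c4: CDB Add1=10; issue ADD r0<-Add1 | r0:Add1,r1:10,r2:Add2,r3:Mul1
c5: CDB Add2=2; issue SUB r3<-Add2 | r0:Add1,r1:10,r2:2,r3:Add2
c6: CDB Add1=8; issue SUB r2<-Add1 | r0:8,r1:10,r2:Add1,r3:Add2
c7: CDB Mul1=16; stall | r0:8,r1:10,r2:Add1,r3:Add2
c8: CDB Add1=-2; issue SUB r1<-Add1 | r0:8,r1:Add1,r2:-2,r3:Add2

STATUS = TAG Add2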